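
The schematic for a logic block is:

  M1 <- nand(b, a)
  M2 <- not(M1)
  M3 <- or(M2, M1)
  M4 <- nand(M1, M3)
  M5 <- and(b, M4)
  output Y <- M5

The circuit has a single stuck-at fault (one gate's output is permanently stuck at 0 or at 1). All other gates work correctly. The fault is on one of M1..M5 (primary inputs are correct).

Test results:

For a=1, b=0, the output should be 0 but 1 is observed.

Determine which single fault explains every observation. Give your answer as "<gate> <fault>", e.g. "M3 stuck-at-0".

M5 stuck-at-1

Fault-free values for test 1 (a=1, b=0): M1=1, M2=0, M3=1, M4=0, M5=0, giving Y=0. Observed 1.
Test 1: faults giving observed 1 are {M5 stuck-at-1}.
Only M5 stuck-at-1 is consistent with every test.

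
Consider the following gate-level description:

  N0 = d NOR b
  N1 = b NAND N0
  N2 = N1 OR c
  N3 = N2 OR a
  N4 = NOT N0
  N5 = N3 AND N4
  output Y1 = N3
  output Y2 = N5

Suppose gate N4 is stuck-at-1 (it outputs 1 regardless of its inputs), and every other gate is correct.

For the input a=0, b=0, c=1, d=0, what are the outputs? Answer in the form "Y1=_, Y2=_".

Y1=1, Y2=1

Propagate with N4 forced: N0=1, N1=1, N2=1, N3=1, N4=1 [stuck-at-1], N5=1.
So the outputs are Y1=1, Y2=1. (Without the fault they would be Y1=1, Y2=0.)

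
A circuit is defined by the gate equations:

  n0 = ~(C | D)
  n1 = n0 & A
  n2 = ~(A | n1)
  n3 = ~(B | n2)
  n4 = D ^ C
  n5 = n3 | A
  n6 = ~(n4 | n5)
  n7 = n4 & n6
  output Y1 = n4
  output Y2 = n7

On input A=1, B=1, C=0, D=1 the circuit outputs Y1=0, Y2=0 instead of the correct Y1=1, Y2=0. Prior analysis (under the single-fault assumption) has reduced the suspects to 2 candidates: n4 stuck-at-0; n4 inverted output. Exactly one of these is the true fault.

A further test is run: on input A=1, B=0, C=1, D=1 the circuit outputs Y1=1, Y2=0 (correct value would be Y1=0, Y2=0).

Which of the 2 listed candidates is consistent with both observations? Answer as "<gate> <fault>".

n4 inverted output

Evaluate each candidate on input A=1, B=0, C=1, D=1:
  n4 stuck-at-0: n0=0, n1=0, n2=0, n3=1, n4=0 [stuck-at-0], n5=1, n6=0, n7=0 → Y1=0, Y2=0 — eliminated
  n4 inverted output: n0=0, n1=0, n2=0, n3=1, n4=1 [inverted output], n5=1, n6=0, n7=0 → Y1=1, Y2=0 — matches
Only n4 inverted output reproduces the observed Y1=1, Y2=0.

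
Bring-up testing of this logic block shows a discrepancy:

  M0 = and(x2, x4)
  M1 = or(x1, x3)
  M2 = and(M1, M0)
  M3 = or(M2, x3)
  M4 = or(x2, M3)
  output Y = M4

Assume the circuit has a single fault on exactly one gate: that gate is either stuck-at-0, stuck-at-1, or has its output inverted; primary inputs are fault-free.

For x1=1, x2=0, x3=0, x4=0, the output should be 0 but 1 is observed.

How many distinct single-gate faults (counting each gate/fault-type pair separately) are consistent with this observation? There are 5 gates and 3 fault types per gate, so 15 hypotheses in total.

8

Fault-free: M0=0, M1=1, M2=0, M3=0, M4=0 → 0. Observed 1.
  M0: stuck-at-1, inverted output ✓; others ✗
  M1: none of the 3 fault types match ✗
  M2: stuck-at-1, inverted output ✓; others ✗
  M3: stuck-at-1, inverted output ✓; others ✗
  M4: stuck-at-1, inverted output ✓; others ✗
Consistent faults: {M0 stuck-at-1, M0 inverted output, M2 stuck-at-1, M2 inverted output, M3 stuck-at-1, M3 inverted output, M4 stuck-at-1, M4 inverted output} — 8 in all.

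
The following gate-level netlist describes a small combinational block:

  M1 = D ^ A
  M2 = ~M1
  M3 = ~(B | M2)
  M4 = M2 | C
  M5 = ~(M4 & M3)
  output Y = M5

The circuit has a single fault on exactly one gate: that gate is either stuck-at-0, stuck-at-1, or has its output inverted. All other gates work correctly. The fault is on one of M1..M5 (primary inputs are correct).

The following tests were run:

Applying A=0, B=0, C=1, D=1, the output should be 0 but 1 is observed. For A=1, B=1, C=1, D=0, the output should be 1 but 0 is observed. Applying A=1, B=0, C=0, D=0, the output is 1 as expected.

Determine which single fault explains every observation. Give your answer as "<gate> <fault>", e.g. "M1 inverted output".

Fault-free values for test 1 (A=0, B=0, C=1, D=1): M1=1, M2=0, M3=1, M4=1, M5=0, giving Y=0. Observed 1.
Test 1: faults giving observed 1 are {M1 stuck-at-0, M1 inverted output, M2 stuck-at-1, M2 inverted output, M3 stuck-at-0, M3 inverted output, M4 stuck-at-0, M4 inverted output, M5 stuck-at-1, M5 inverted output}.
Test 2 (A=1, B=1, C=1, D=0): fault-free M1=1, M2=0, M3=0, M4=1, M5=1 → 1; observed 0. Eliminates M1 stuck-at-0, M1 inverted output, M2 stuck-at-1, M2 inverted output, M3 stuck-at-0, M4 stuck-at-0, M4 inverted output, M5 stuck-at-1.
Test 3 (A=1, B=0, C=0, D=0): fault-free M1=1, M2=0, M3=1, M4=0, M5=1 → 1; observed 1. Eliminates M5 inverted output.
Only M3 inverted output is consistent with every test.

M3 inverted output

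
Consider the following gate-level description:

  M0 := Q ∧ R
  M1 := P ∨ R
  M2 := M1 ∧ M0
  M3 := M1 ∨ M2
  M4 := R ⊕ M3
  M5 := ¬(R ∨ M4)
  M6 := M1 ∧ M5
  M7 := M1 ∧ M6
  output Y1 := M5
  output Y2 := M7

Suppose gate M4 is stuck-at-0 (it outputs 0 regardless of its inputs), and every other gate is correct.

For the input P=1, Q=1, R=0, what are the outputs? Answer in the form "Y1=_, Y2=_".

Y1=1, Y2=1

Propagate with M4 forced: M0=0, M1=1, M2=0, M3=1, M4=0 [stuck-at-0], M5=1, M6=1, M7=1.
So the outputs are Y1=1, Y2=1. (Without the fault they would be Y1=0, Y2=0.)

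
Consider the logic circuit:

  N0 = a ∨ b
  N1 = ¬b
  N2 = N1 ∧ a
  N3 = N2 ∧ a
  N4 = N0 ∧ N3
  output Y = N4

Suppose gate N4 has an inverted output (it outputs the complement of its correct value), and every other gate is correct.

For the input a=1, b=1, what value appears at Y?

1

Propagate with N4 forced: N0=1, N1=0, N2=0, N3=0, N4=1 [inverted output].
So Y = 1. (Without the fault it would be 0.)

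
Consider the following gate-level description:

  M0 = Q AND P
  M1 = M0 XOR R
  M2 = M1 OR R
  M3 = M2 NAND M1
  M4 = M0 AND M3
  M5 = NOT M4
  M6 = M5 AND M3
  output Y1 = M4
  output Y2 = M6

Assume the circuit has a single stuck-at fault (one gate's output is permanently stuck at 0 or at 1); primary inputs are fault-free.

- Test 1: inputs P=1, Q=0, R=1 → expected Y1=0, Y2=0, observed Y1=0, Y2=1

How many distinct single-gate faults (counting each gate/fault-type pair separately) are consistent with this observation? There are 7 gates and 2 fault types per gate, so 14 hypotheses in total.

4

Fault-free: M0=0, M1=1, M2=1, M3=0, M4=0, M5=1, M6=0 → Y1=0, Y2=0. Observed Y1=0, Y2=1.
  M0 stuck-at-0: output Y1=0, Y2=0 ✗
  M0 stuck-at-1: output Y1=1, Y2=0 ✗
  M1 stuck-at-0: output Y1=0, Y2=1 ✓
  M1 stuck-at-1: output Y1=0, Y2=0 ✗
  M2 stuck-at-0: output Y1=0, Y2=1 ✓
  M2 stuck-at-1: output Y1=0, Y2=0 ✗
  M3 stuck-at-0: output Y1=0, Y2=0 ✗
  M3 stuck-at-1: output Y1=0, Y2=1 ✓
  M4 stuck-at-0: output Y1=0, Y2=0 ✗
  M4 stuck-at-1: output Y1=1, Y2=0 ✗
  M5 stuck-at-0: output Y1=0, Y2=0 ✗
  M5 stuck-at-1: output Y1=0, Y2=0 ✗
  M6 stuck-at-0: output Y1=0, Y2=0 ✗
  M6 stuck-at-1: output Y1=0, Y2=1 ✓
Consistent faults: {M1 stuck-at-0, M2 stuck-at-0, M3 stuck-at-1, M6 stuck-at-1} — 4 in all.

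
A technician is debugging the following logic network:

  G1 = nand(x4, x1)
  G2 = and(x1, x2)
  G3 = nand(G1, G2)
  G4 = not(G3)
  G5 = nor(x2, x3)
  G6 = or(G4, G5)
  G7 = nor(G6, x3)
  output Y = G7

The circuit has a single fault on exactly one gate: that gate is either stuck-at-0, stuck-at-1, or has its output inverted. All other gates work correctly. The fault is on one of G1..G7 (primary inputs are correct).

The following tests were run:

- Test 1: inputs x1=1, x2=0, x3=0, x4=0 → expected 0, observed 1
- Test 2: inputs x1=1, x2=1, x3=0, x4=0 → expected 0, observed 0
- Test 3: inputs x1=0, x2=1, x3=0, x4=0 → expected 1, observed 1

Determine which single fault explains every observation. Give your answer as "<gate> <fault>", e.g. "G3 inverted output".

G5 stuck-at-0

Fault-free values for test 1 (x1=1, x2=0, x3=0, x4=0): G1=1, G2=0, G3=1, G4=0, G5=1, G6=1, G7=0, giving Y=0. Observed 1.
Test 1: faults giving observed 1 are {G5 stuck-at-0, G5 inverted output, G6 stuck-at-0, G6 inverted output, G7 stuck-at-1, G7 inverted output}.
Test 2 (x1=1, x2=1, x3=0, x4=0): fault-free G1=1, G2=1, G3=0, G4=1, G5=0, G6=1, G7=0 → 0; observed 0. Eliminates G6 stuck-at-0, G6 inverted output, G7 stuck-at-1, G7 inverted output.
Test 3 (x1=0, x2=1, x3=0, x4=0): fault-free G1=1, G2=0, G3=1, G4=0, G5=0, G6=0, G7=1 → 1; observed 1. Eliminates G5 inverted output.
Only G5 stuck-at-0 is consistent with every test.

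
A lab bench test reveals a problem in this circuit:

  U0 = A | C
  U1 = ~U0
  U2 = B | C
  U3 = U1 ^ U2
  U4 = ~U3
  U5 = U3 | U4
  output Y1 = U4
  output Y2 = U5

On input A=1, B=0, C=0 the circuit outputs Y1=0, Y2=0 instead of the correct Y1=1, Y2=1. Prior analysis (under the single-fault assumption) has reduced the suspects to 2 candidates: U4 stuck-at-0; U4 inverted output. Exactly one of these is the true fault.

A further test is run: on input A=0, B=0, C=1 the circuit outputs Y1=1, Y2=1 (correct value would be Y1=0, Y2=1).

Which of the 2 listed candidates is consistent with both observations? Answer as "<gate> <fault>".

Evaluate each candidate on input A=0, B=0, C=1:
  U4 stuck-at-0: U0=1, U1=0, U2=1, U3=1, U4=0 [stuck-at-0], U5=1 → Y1=0, Y2=1 — eliminated
  U4 inverted output: U0=1, U1=0, U2=1, U3=1, U4=1 [inverted output], U5=1 → Y1=1, Y2=1 — matches
Only U4 inverted output reproduces the observed Y1=1, Y2=1.

U4 inverted output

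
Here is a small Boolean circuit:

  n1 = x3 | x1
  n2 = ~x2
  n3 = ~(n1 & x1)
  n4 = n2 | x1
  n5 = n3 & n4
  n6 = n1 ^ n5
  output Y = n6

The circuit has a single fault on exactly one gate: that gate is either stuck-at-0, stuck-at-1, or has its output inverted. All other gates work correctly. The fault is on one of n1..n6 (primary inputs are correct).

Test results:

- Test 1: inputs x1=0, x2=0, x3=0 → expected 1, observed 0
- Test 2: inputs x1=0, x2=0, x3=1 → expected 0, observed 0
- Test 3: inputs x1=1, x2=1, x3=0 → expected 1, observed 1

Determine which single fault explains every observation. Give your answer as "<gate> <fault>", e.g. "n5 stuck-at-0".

n1 stuck-at-1

Fault-free values for test 1 (x1=0, x2=0, x3=0): n1=0, n2=1, n3=1, n4=1, n5=1, n6=1, giving Y=1. Observed 0.
Test 1: faults giving observed 0 are {n1 stuck-at-1, n1 inverted output, n2 stuck-at-0, n2 inverted output, n3 stuck-at-0, n3 inverted output, n4 stuck-at-0, n4 inverted output, n5 stuck-at-0, n5 inverted output, n6 stuck-at-0, n6 inverted output}.
Test 2 (x1=0, x2=0, x3=1): fault-free n1=1, n2=1, n3=1, n4=1, n5=1, n6=0 → 0; observed 0. Eliminates n1 inverted output, n2 stuck-at-0, n2 inverted output, n3 stuck-at-0, n3 inverted output, n4 stuck-at-0, n4 inverted output, n5 stuck-at-0, n5 inverted output, n6 inverted output.
Test 3 (x1=1, x2=1, x3=0): fault-free n1=1, n2=0, n3=0, n4=1, n5=0, n6=1 → 1; observed 1. Eliminates n6 stuck-at-0.
Only n1 stuck-at-1 is consistent with every test.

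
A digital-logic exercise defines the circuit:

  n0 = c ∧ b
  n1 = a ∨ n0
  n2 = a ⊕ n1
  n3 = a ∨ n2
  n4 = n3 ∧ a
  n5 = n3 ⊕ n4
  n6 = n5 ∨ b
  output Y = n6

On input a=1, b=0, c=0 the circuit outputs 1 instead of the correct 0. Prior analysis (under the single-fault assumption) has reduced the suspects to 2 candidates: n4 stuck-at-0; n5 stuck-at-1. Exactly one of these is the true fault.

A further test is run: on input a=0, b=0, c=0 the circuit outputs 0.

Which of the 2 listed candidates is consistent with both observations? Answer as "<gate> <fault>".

n4 stuck-at-0

Evaluate each candidate on input a=0, b=0, c=0:
  n4 stuck-at-0: n0=0, n1=0, n2=0, n3=0, n4=0 [stuck-at-0], n5=0, n6=0 → 0 — matches
  n5 stuck-at-1: n0=0, n1=0, n2=0, n3=0, n4=0, n5=1 [stuck-at-1], n6=1 → 1 — eliminated
Only n4 stuck-at-0 reproduces the observed 0.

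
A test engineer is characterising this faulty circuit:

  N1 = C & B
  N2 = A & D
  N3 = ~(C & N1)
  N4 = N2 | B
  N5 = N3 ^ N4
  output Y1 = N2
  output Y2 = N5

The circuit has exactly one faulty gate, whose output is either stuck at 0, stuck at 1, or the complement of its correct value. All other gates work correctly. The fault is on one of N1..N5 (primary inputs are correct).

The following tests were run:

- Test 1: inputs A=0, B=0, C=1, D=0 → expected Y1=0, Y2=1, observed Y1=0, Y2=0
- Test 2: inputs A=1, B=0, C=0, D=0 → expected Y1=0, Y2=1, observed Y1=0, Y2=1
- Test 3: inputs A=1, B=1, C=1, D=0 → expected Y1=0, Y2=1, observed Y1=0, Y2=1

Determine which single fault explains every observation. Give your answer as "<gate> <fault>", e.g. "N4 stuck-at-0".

Fault-free values for test 1 (A=0, B=0, C=1, D=0): N1=0, N2=0, N3=1, N4=0, N5=1, giving Y1=0, Y2=1. Observed Y1=0, Y2=0.
Test 1: faults giving observed Y1=0, Y2=0 are {N1 stuck-at-1, N1 inverted output, N3 stuck-at-0, N3 inverted output, N4 stuck-at-1, N4 inverted output, N5 stuck-at-0, N5 inverted output}.
Test 2 (A=1, B=0, C=0, D=0): fault-free N1=0, N2=0, N3=1, N4=0, N5=1 → Y1=0, Y2=1; observed Y1=0, Y2=1. Eliminates N3 stuck-at-0, N3 inverted output, N4 stuck-at-1, N4 inverted output, N5 stuck-at-0, N5 inverted output.
Test 3 (A=1, B=1, C=1, D=0): fault-free N1=1, N2=0, N3=0, N4=1, N5=1 → Y1=0, Y2=1; observed Y1=0, Y2=1. Eliminates N1 inverted output.
Only N1 stuck-at-1 is consistent with every test.

N1 stuck-at-1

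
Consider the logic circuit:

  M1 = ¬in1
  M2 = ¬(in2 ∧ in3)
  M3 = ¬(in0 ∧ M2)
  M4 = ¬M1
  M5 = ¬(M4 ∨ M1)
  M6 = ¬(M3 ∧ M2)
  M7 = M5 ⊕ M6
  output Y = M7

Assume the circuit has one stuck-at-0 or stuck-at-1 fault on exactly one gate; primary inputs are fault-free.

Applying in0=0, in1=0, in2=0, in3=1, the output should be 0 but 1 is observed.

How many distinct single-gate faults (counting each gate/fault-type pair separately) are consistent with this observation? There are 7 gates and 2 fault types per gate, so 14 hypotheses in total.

Fault-free: M1=1, M2=1, M3=1, M4=0, M5=0, M6=0, M7=0 → 0. Observed 1.
  M1 stuck-at-0: output 0 ✗
  M1 stuck-at-1: output 0 ✗
  M2 stuck-at-0: output 1 ✓
  M2 stuck-at-1: output 0 ✗
  M3 stuck-at-0: output 1 ✓
  M3 stuck-at-1: output 0 ✗
  M4 stuck-at-0: output 0 ✗
  M4 stuck-at-1: output 0 ✗
  M5 stuck-at-0: output 0 ✗
  M5 stuck-at-1: output 1 ✓
  M6 stuck-at-0: output 0 ✗
  M6 stuck-at-1: output 1 ✓
  M7 stuck-at-0: output 0 ✗
  M7 stuck-at-1: output 1 ✓
Consistent faults: {M2 stuck-at-0, M3 stuck-at-0, M5 stuck-at-1, M6 stuck-at-1, M7 stuck-at-1} — 5 in all.

5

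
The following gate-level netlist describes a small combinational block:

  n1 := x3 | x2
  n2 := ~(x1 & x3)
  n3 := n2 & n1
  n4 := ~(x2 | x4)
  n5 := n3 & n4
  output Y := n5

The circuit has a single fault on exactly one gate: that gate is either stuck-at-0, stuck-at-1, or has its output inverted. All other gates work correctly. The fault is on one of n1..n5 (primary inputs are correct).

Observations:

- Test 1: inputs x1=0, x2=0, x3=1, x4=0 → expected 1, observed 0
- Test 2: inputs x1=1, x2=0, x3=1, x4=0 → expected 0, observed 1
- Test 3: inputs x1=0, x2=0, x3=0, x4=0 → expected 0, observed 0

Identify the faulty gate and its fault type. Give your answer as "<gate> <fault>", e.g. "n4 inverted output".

Fault-free values for test 1 (x1=0, x2=0, x3=1, x4=0): n1=1, n2=1, n3=1, n4=1, n5=1, giving Y=1. Observed 0.
Test 1: faults giving observed 0 are {n1 stuck-at-0, n1 inverted output, n2 stuck-at-0, n2 inverted output, n3 stuck-at-0, n3 inverted output, n4 stuck-at-0, n4 inverted output, n5 stuck-at-0, n5 inverted output}.
Test 2 (x1=1, x2=0, x3=1, x4=0): fault-free n1=1, n2=0, n3=0, n4=1, n5=0 → 0; observed 1. Eliminates n1 stuck-at-0, n1 inverted output, n2 stuck-at-0, n3 stuck-at-0, n4 stuck-at-0, n4 inverted output, n5 stuck-at-0.
Test 3 (x1=0, x2=0, x3=0, x4=0): fault-free n1=0, n2=1, n3=0, n4=1, n5=0 → 0; observed 0. Eliminates n3 inverted output, n5 inverted output.
Only n2 inverted output is consistent with every test.

n2 inverted output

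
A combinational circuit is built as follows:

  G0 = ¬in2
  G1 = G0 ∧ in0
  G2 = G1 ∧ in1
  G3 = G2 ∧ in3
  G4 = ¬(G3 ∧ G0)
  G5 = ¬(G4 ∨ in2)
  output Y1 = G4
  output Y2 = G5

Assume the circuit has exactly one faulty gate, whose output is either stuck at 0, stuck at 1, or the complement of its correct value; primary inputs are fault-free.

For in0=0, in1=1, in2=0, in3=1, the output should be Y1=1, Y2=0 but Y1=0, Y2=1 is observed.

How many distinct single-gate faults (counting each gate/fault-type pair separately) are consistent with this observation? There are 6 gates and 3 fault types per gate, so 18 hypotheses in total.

8

Fault-free: G0=1, G1=0, G2=0, G3=0, G4=1, G5=0 → Y1=1, Y2=0. Observed Y1=0, Y2=1.
  G0: none of the 3 fault types match ✗
  G1: stuck-at-1, inverted output ✓; others ✗
  G2: stuck-at-1, inverted output ✓; others ✗
  G3: stuck-at-1, inverted output ✓; others ✗
  G4: stuck-at-0, inverted output ✓; others ✗
  G5: none of the 3 fault types match ✗
Consistent faults: {G1 stuck-at-1, G1 inverted output, G2 stuck-at-1, G2 inverted output, G3 stuck-at-1, G3 inverted output, G4 stuck-at-0, G4 inverted output} — 8 in all.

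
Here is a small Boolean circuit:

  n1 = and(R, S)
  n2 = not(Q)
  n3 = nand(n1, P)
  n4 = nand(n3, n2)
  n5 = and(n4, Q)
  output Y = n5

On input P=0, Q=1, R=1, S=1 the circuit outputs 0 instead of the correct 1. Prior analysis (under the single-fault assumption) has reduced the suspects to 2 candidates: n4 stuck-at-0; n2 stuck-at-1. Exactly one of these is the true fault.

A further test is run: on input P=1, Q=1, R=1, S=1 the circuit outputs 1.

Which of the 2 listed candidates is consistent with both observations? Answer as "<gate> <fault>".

Evaluate each candidate on input P=1, Q=1, R=1, S=1:
  n4 stuck-at-0: n1=1, n2=0, n3=0, n4=0 [stuck-at-0], n5=0 → 0 — eliminated
  n2 stuck-at-1: n1=1, n2=1 [stuck-at-1], n3=0, n4=1, n5=1 → 1 — matches
Only n2 stuck-at-1 reproduces the observed 1.

n2 stuck-at-1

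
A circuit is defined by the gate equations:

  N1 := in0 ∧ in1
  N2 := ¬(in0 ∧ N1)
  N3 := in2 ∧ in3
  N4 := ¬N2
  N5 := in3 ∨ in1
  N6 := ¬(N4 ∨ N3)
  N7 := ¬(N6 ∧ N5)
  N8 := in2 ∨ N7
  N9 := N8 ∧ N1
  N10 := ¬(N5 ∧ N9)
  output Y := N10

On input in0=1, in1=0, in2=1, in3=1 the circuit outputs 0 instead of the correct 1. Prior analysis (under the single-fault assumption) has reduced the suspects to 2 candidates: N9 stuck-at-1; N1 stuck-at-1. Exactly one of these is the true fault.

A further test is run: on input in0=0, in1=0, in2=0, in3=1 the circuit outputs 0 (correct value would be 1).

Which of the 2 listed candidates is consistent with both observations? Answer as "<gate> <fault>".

N9 stuck-at-1

Evaluate each candidate on input in0=0, in1=0, in2=0, in3=1:
  N9 stuck-at-1: N1=0, N2=1, N3=0, N4=0, N5=1, N6=1, N7=0, N8=0, N9=1 [stuck-at-1], N10=0 → 0 — matches
  N1 stuck-at-1: N1=1 [stuck-at-1], N2=1, N3=0, N4=0, N5=1, N6=1, N7=0, N8=0, N9=0, N10=1 → 1 — eliminated
Only N9 stuck-at-1 reproduces the observed 0.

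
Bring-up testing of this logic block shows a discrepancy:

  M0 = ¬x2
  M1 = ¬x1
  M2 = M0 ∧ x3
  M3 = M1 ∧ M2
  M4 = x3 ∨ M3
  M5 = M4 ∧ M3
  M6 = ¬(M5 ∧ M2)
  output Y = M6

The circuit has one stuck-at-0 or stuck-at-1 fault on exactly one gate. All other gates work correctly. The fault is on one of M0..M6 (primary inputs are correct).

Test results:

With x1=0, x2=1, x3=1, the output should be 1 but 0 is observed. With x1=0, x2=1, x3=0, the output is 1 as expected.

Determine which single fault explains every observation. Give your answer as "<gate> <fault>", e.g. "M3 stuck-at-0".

M0 stuck-at-1

Fault-free values for test 1 (x1=0, x2=1, x3=1): M0=0, M1=1, M2=0, M3=0, M4=1, M5=0, M6=1, giving Y=1. Observed 0.
Test 1: faults giving observed 0 are {M0 stuck-at-1, M2 stuck-at-1, M6 stuck-at-0}.
Test 2 (x1=0, x2=1, x3=0): fault-free M0=0, M1=1, M2=0, M3=0, M4=0, M5=0, M6=1 → 1; observed 1. Eliminates M2 stuck-at-1, M6 stuck-at-0.
Only M0 stuck-at-1 is consistent with every test.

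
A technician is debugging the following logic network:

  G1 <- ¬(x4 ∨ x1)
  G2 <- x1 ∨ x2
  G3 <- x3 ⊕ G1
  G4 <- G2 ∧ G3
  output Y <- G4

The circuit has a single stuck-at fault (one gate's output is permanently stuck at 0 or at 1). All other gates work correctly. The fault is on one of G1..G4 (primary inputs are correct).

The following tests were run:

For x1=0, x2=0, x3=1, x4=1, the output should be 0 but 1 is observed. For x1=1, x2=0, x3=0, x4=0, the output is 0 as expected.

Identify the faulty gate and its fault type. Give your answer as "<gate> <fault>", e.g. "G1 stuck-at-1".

G2 stuck-at-1

Fault-free values for test 1 (x1=0, x2=0, x3=1, x4=1): G1=0, G2=0, G3=1, G4=0, giving Y=0. Observed 1.
Test 1: faults giving observed 1 are {G2 stuck-at-1, G4 stuck-at-1}.
Test 2 (x1=1, x2=0, x3=0, x4=0): fault-free G1=0, G2=1, G3=0, G4=0 → 0; observed 0. Eliminates G4 stuck-at-1.
Only G2 stuck-at-1 is consistent with every test.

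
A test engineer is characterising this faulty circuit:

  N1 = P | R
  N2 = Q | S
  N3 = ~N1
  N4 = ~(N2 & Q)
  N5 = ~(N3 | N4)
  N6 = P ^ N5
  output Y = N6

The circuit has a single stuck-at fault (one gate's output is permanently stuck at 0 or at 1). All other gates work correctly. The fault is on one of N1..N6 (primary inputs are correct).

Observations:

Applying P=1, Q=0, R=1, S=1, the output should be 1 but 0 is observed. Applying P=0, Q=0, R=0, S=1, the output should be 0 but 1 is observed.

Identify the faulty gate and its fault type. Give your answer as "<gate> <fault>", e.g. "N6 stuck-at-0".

Fault-free values for test 1 (P=1, Q=0, R=1, S=1): N1=1, N2=1, N3=0, N4=1, N5=0, N6=1, giving Y=1. Observed 0.
Test 1: faults giving observed 0 are {N4 stuck-at-0, N5 stuck-at-1, N6 stuck-at-0}.
Test 2 (P=0, Q=0, R=0, S=1): fault-free N1=0, N2=1, N3=1, N4=1, N5=0, N6=0 → 0; observed 1. Eliminates N4 stuck-at-0, N6 stuck-at-0.
Only N5 stuck-at-1 is consistent with every test.

N5 stuck-at-1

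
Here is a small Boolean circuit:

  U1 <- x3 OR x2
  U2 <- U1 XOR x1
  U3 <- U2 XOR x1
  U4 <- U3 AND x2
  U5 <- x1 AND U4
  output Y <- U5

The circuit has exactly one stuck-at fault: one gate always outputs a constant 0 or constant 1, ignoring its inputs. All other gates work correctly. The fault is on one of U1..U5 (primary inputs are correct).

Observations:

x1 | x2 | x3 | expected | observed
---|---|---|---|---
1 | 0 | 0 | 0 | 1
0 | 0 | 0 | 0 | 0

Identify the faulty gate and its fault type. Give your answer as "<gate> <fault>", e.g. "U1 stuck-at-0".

Fault-free values for test 1 (x1=1, x2=0, x3=0): U1=0, U2=1, U3=0, U4=0, U5=0, giving Y=0. Observed 1.
Test 1: faults giving observed 1 are {U4 stuck-at-1, U5 stuck-at-1}.
Test 2 (x1=0, x2=0, x3=0): fault-free U1=0, U2=0, U3=0, U4=0, U5=0 → 0; observed 0. Eliminates U5 stuck-at-1.
Only U4 stuck-at-1 is consistent with every test.

U4 stuck-at-1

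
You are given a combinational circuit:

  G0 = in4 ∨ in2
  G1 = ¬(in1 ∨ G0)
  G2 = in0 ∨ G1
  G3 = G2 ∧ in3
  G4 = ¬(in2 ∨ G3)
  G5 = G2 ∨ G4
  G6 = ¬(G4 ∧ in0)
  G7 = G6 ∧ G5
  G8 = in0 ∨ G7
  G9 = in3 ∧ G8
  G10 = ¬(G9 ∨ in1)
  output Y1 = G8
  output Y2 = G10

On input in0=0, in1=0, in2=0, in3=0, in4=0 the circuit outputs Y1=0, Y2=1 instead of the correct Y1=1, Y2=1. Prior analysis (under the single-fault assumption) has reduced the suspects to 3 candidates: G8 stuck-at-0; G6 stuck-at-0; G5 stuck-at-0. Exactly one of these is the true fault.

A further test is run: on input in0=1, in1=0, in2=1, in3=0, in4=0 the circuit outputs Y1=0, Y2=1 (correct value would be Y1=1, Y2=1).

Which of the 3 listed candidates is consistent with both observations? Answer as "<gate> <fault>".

G8 stuck-at-0

Evaluate each candidate on input in0=1, in1=0, in2=1, in3=0, in4=0:
  G8 stuck-at-0: G0=1, G1=0, G2=1, G3=0, G4=0, G5=1, G6=1, G7=1, G8=0 [stuck-at-0], G9=0, G10=1 → Y1=0, Y2=1 — matches
  G6 stuck-at-0: G0=1, G1=0, G2=1, G3=0, G4=0, G5=1, G6=0 [stuck-at-0], G7=0, G8=1, G9=0, G10=1 → Y1=1, Y2=1 — eliminated
  G5 stuck-at-0: G0=1, G1=0, G2=1, G3=0, G4=0, G5=0 [stuck-at-0], G6=1, G7=0, G8=1, G9=0, G10=1 → Y1=1, Y2=1 — eliminated
Only G8 stuck-at-0 reproduces the observed Y1=0, Y2=1.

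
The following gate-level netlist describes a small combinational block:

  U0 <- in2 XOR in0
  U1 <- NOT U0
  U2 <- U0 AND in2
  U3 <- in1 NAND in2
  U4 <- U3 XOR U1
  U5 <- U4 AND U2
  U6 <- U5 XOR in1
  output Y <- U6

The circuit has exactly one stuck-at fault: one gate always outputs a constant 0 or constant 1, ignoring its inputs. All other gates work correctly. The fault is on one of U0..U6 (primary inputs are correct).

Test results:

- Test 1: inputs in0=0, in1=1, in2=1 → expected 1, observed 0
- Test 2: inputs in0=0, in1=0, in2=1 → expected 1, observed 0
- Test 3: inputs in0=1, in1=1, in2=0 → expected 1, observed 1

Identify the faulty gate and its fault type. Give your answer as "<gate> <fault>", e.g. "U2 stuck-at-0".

Fault-free values for test 1 (in0=0, in1=1, in2=1): U0=1, U1=0, U2=1, U3=0, U4=0, U5=0, U6=1, giving Y=1. Observed 0.
Test 1: faults giving observed 0 are {U1 stuck-at-1, U3 stuck-at-1, U4 stuck-at-1, U5 stuck-at-1, U6 stuck-at-0}.
Test 2 (in0=0, in1=0, in2=1): fault-free U0=1, U1=0, U2=1, U3=1, U4=1, U5=1, U6=1 → 1; observed 0. Eliminates U3 stuck-at-1, U4 stuck-at-1, U5 stuck-at-1.
Test 3 (in0=1, in1=1, in2=0): fault-free U0=1, U1=0, U2=0, U3=1, U4=1, U5=0, U6=1 → 1; observed 1. Eliminates U6 stuck-at-0.
Only U1 stuck-at-1 is consistent with every test.

U1 stuck-at-1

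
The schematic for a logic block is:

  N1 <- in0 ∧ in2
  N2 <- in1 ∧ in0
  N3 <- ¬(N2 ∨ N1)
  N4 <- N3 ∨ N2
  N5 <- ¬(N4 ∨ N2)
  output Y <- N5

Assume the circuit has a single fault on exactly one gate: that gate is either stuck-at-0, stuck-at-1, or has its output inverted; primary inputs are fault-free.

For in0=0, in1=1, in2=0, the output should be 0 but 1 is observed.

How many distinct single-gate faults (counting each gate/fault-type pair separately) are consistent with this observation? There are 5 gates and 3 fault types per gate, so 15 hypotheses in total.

8

Fault-free: N1=0, N2=0, N3=1, N4=1, N5=0 → 0. Observed 1.
  N1: stuck-at-1, inverted output ✓; others ✗
  N2: none of the 3 fault types match ✗
  N3: stuck-at-0, inverted output ✓; others ✗
  N4: stuck-at-0, inverted output ✓; others ✗
  N5: stuck-at-1, inverted output ✓; others ✗
Consistent faults: {N1 stuck-at-1, N1 inverted output, N3 stuck-at-0, N3 inverted output, N4 stuck-at-0, N4 inverted output, N5 stuck-at-1, N5 inverted output} — 8 in all.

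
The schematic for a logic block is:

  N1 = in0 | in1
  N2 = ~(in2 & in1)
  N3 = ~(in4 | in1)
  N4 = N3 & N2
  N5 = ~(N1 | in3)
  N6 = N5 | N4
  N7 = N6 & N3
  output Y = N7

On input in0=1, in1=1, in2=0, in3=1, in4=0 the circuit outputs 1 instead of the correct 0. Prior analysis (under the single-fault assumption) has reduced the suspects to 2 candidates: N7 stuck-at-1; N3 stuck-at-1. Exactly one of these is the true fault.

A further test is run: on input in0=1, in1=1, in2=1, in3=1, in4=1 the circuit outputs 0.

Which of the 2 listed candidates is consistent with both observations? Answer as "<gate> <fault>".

Evaluate each candidate on input in0=1, in1=1, in2=1, in3=1, in4=1:
  N7 stuck-at-1: N1=1, N2=0, N3=0, N4=0, N5=0, N6=0, N7=1 [stuck-at-1] → 1 — eliminated
  N3 stuck-at-1: N1=1, N2=0, N3=1 [stuck-at-1], N4=0, N5=0, N6=0, N7=0 → 0 — matches
Only N3 stuck-at-1 reproduces the observed 0.

N3 stuck-at-1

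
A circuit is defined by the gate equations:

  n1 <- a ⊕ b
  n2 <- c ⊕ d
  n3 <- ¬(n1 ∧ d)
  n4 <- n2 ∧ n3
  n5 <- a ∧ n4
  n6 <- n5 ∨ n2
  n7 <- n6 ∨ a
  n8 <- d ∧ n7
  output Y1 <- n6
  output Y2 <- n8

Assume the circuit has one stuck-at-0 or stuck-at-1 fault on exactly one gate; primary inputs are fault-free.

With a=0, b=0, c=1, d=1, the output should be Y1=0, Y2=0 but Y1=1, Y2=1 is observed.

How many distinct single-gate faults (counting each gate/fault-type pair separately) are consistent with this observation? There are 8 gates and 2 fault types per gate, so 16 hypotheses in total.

Fault-free: n1=0, n2=0, n3=1, n4=0, n5=0, n6=0, n7=0, n8=0 → Y1=0, Y2=0. Observed Y1=1, Y2=1.
  n1: none of the 2 fault types match ✗
  n2: stuck-at-1 ✓; others ✗
  n3: none of the 2 fault types match ✗
  n4: none of the 2 fault types match ✗
  n5: stuck-at-1 ✓; others ✗
  n6: stuck-at-1 ✓; others ✗
  n7: none of the 2 fault types match ✗
  n8: none of the 2 fault types match ✗
Consistent faults: {n2 stuck-at-1, n5 stuck-at-1, n6 stuck-at-1} — 3 in all.

3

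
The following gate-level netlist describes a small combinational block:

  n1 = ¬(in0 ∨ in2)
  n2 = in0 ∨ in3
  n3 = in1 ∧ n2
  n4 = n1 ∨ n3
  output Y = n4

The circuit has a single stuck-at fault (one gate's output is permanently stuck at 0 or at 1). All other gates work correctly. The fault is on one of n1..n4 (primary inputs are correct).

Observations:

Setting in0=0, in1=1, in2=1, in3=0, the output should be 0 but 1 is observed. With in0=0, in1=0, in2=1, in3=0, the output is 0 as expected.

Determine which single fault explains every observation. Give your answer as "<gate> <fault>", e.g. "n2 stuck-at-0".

n2 stuck-at-1

Fault-free values for test 1 (in0=0, in1=1, in2=1, in3=0): n1=0, n2=0, n3=0, n4=0, giving Y=0. Observed 1.
Test 1: faults giving observed 1 are {n1 stuck-at-1, n2 stuck-at-1, n3 stuck-at-1, n4 stuck-at-1}.
Test 2 (in0=0, in1=0, in2=1, in3=0): fault-free n1=0, n2=0, n3=0, n4=0 → 0; observed 0. Eliminates n1 stuck-at-1, n3 stuck-at-1, n4 stuck-at-1.
Only n2 stuck-at-1 is consistent with every test.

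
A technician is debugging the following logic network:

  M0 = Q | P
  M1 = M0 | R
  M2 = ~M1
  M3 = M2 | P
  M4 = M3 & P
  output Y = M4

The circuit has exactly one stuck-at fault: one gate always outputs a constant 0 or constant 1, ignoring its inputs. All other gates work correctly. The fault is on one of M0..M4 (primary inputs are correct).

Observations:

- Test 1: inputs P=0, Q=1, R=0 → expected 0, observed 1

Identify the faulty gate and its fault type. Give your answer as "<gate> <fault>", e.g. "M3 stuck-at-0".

M4 stuck-at-1

Fault-free values for test 1 (P=0, Q=1, R=0): M0=1, M1=1, M2=0, M3=0, M4=0, giving Y=0. Observed 1.
Test 1: faults giving observed 1 are {M4 stuck-at-1}.
Only M4 stuck-at-1 is consistent with every test.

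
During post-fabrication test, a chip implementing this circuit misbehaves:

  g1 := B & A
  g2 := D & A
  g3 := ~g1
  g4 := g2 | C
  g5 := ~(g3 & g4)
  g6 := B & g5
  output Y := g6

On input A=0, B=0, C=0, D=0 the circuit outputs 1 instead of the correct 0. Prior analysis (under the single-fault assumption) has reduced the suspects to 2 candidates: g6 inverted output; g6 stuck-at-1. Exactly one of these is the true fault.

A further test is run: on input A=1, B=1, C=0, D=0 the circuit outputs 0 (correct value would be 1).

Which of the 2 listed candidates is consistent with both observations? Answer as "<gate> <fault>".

g6 inverted output

Evaluate each candidate on input A=1, B=1, C=0, D=0:
  g6 inverted output: g1=1, g2=0, g3=0, g4=0, g5=1, g6=0 [inverted output] → 0 — matches
  g6 stuck-at-1: g1=1, g2=0, g3=0, g4=0, g5=1, g6=1 [stuck-at-1] → 1 — eliminated
Only g6 inverted output reproduces the observed 0.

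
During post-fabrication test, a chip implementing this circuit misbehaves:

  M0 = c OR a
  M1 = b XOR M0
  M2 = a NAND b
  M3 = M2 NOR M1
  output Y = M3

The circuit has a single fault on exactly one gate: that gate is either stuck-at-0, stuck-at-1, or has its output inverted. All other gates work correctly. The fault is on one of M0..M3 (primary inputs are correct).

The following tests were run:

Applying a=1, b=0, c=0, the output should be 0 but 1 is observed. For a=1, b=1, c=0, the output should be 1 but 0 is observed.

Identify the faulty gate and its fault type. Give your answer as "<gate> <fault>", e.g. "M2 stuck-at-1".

Fault-free values for test 1 (a=1, b=0, c=0): M0=1, M1=1, M2=1, M3=0, giving Y=0. Observed 1.
Test 1: faults giving observed 1 are {M3 stuck-at-1, M3 inverted output}.
Test 2 (a=1, b=1, c=0): fault-free M0=1, M1=0, M2=0, M3=1 → 1; observed 0. Eliminates M3 stuck-at-1.
Only M3 inverted output is consistent with every test.

M3 inverted output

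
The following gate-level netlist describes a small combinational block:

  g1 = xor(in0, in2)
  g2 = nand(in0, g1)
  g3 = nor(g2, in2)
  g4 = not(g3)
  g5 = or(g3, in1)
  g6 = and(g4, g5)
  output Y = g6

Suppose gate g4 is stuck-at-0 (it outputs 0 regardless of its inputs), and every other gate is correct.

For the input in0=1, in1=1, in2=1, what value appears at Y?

Propagate with g4 forced: g1=0, g2=1, g3=0, g4=0 [stuck-at-0], g5=1, g6=0.
So Y = 0. (Without the fault it would be 1.)

0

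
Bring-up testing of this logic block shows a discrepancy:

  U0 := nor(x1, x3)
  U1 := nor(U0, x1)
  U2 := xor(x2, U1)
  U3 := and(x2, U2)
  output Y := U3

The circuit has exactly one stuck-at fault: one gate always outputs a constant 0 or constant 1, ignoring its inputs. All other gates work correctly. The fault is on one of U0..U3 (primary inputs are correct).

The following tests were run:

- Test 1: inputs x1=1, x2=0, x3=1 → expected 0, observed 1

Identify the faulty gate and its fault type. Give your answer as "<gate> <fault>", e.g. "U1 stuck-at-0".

U3 stuck-at-1

Fault-free values for test 1 (x1=1, x2=0, x3=1): U0=0, U1=0, U2=0, U3=0, giving Y=0. Observed 1.
Test 1: faults giving observed 1 are {U3 stuck-at-1}.
Only U3 stuck-at-1 is consistent with every test.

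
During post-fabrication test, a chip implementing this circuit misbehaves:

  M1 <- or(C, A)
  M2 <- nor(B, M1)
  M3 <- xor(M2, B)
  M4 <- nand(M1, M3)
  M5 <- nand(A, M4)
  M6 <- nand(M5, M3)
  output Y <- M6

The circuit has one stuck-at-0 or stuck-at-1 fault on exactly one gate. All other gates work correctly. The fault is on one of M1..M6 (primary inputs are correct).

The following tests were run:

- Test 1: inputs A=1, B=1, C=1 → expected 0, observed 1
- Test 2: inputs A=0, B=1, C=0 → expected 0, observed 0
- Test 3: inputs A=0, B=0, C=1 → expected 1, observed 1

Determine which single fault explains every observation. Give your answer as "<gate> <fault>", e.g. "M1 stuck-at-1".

M4 stuck-at-1

Fault-free values for test 1 (A=1, B=1, C=1): M1=1, M2=0, M3=1, M4=0, M5=1, M6=0, giving Y=0. Observed 1.
Test 1: faults giving observed 1 are {M1 stuck-at-0, M2 stuck-at-1, M3 stuck-at-0, M4 stuck-at-1, M5 stuck-at-0, M6 stuck-at-1}.
Test 2 (A=0, B=1, C=0): fault-free M1=0, M2=0, M3=1, M4=1, M5=1, M6=0 → 0; observed 0. Eliminates M2 stuck-at-1, M3 stuck-at-0, M5 stuck-at-0, M6 stuck-at-1.
Test 3 (A=0, B=0, C=1): fault-free M1=1, M2=0, M3=0, M4=1, M5=1, M6=1 → 1; observed 1. Eliminates M1 stuck-at-0.
Only M4 stuck-at-1 is consistent with every test.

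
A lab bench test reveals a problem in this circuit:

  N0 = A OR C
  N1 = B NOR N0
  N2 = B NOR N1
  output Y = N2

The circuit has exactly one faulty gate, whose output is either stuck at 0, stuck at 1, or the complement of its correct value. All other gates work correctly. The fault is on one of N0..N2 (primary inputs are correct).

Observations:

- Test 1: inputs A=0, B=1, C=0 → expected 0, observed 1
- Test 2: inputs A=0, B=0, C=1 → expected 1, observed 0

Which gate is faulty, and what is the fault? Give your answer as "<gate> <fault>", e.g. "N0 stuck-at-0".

Fault-free values for test 1 (A=0, B=1, C=0): N0=0, N1=0, N2=0, giving Y=0. Observed 1.
Test 1: faults giving observed 1 are {N2 stuck-at-1, N2 inverted output}.
Test 2 (A=0, B=0, C=1): fault-free N0=1, N1=0, N2=1 → 1; observed 0. Eliminates N2 stuck-at-1.
Only N2 inverted output is consistent with every test.

N2 inverted output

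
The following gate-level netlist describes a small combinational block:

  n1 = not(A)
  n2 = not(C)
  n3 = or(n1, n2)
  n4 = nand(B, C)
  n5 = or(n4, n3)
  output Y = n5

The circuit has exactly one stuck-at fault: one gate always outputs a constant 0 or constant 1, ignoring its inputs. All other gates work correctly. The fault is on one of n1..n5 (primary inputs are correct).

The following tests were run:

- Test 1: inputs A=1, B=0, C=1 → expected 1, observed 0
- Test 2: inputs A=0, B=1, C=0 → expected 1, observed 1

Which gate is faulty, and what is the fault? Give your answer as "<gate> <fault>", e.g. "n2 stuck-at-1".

Fault-free values for test 1 (A=1, B=0, C=1): n1=0, n2=0, n3=0, n4=1, n5=1, giving Y=1. Observed 0.
Test 1: faults giving observed 0 are {n4 stuck-at-0, n5 stuck-at-0}.
Test 2 (A=0, B=1, C=0): fault-free n1=1, n2=1, n3=1, n4=1, n5=1 → 1; observed 1. Eliminates n5 stuck-at-0.
Only n4 stuck-at-0 is consistent with every test.

n4 stuck-at-0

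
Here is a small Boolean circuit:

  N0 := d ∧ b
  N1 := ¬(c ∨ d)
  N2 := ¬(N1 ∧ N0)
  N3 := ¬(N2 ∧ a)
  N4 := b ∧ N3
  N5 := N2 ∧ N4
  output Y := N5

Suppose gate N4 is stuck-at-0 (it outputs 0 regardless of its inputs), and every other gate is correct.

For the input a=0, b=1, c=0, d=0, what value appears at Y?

0

Propagate with N4 forced: N0=0, N1=1, N2=1, N3=1, N4=0 [stuck-at-0], N5=0.
So Y = 0. (Without the fault it would be 1.)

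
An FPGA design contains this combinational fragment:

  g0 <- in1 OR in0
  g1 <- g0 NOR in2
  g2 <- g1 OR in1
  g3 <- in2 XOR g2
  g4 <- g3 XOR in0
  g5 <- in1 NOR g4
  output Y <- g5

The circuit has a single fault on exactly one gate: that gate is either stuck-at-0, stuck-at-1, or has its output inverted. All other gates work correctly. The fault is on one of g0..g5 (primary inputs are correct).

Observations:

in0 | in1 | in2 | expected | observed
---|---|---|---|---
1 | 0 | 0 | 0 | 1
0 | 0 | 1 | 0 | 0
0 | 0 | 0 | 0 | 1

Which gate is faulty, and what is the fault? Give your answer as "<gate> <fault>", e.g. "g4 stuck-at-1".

Fault-free values for test 1 (in0=1, in1=0, in2=0): g0=1, g1=0, g2=0, g3=0, g4=1, g5=0, giving Y=0. Observed 1.
Test 1: faults giving observed 1 are {g0 stuck-at-0, g0 inverted output, g1 stuck-at-1, g1 inverted output, g2 stuck-at-1, g2 inverted output, g3 stuck-at-1, g3 inverted output, g4 stuck-at-0, g4 inverted output, g5 stuck-at-1, g5 inverted output}.
Test 2 (in0=0, in1=0, in2=1): fault-free g0=0, g1=0, g2=0, g3=1, g4=1, g5=0 → 0; observed 0. Eliminates g1 stuck-at-1, g1 inverted output, g2 stuck-at-1, g2 inverted output, g3 inverted output, g4 stuck-at-0, g4 inverted output, g5 stuck-at-1, g5 inverted output.
Test 3 (in0=0, in1=0, in2=0): fault-free g0=0, g1=1, g2=1, g3=1, g4=1, g5=0 → 0; observed 1. Eliminates g0 stuck-at-0, g3 stuck-at-1.
Only g0 inverted output is consistent with every test.

g0 inverted output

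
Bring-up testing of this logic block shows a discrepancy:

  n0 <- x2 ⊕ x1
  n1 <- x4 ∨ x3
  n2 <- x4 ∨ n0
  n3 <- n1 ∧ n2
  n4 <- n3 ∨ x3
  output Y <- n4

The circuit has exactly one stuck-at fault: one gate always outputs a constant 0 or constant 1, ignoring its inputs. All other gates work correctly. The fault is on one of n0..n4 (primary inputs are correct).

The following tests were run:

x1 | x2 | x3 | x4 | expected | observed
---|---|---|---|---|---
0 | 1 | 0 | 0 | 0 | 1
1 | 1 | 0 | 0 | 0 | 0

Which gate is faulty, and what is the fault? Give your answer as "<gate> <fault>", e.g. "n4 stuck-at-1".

Fault-free values for test 1 (x1=0, x2=1, x3=0, x4=0): n0=1, n1=0, n2=1, n3=0, n4=0, giving Y=0. Observed 1.
Test 1: faults giving observed 1 are {n1 stuck-at-1, n3 stuck-at-1, n4 stuck-at-1}.
Test 2 (x1=1, x2=1, x3=0, x4=0): fault-free n0=0, n1=0, n2=0, n3=0, n4=0 → 0; observed 0. Eliminates n3 stuck-at-1, n4 stuck-at-1.
Only n1 stuck-at-1 is consistent with every test.

n1 stuck-at-1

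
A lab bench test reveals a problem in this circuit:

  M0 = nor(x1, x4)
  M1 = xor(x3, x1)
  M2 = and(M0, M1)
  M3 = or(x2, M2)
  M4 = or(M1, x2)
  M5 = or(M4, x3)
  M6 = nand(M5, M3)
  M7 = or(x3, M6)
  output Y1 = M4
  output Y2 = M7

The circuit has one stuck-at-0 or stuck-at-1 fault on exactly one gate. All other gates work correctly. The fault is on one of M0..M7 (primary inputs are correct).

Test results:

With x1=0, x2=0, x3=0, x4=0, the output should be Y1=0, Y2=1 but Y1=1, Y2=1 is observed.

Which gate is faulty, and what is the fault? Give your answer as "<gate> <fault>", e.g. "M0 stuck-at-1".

Fault-free values for test 1 (x1=0, x2=0, x3=0, x4=0): M0=1, M1=0, M2=0, M3=0, M4=0, M5=0, M6=1, M7=1, giving Y1=0, Y2=1. Observed Y1=1, Y2=1.
Test 1: faults giving observed Y1=1, Y2=1 are {M4 stuck-at-1}.
Only M4 stuck-at-1 is consistent with every test.

M4 stuck-at-1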